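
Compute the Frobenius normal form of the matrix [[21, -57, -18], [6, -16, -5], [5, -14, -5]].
R = [[0, 0, -3], [1, 0, -1], [0, 1, 0]]

The invariant factors of A (the non-unit diagonal entries of the Smith normal form of xI - A over ℚ[x]) are x^3 + x + 3, each dividing the next. The characteristic polynomial is their product, x^3 + x + 3.

The rational canonical form is the block-diagonal matrix of companion matrices C(f_i):
R = [[0, 0, -3], [1, 0, -1], [0, 1, 0]].

Note the characteristic polynomial does not split into linear factors over ℚ, so A has no Jordan form over ℚ; the rational canonical form exists over any field.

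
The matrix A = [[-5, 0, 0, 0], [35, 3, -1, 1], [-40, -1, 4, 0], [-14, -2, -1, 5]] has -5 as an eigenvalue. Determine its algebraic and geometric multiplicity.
algebraic multiplicity 1, geometric multiplicity 1

The characteristic polynomial is (x - 4)^3(x + 5), so the factor x + 5 appears with exponent 1: the algebraic multiplicity is 1.

rank(A + 5I) = 3, so the eigenspace has dimension 4 - 3 = 1: the geometric multiplicity is 1.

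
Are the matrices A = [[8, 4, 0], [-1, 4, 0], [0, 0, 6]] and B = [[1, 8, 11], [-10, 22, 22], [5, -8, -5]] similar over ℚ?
Yes.

Two matrices over a field are similar if and only if they have the same invariant factors.

Both A and B have characteristic polynomial (x - 6)^3 and minimal polynomial (x - 6)^2. Computing further, both have invariant factors x - 6, (x - 6)^2. Hence A and B are similar.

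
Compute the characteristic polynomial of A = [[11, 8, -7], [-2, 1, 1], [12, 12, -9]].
χ_A(x) = (x - 3)^2(x + 3)

xI - A = [[x - 11, -8, 7], [2, x - 1, -1], [-12, -12, x + 9]].

Expanding det(xI - A) along the first row:
det(xI - A) = + (x - 11)·det([[x - 1, -1], [-12, x + 9]]) - (-8)·det([[2, -1], [-12, x + 9]]) + (7)·det([[2, x - 1], [-12, -12]]).

Evaluating gives χ_A(x) = x^3 - 3x^2 - 9x + 27 = (x - 3)^2(x + 3).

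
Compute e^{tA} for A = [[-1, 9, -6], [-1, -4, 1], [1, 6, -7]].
A has Jordan form J = [[-4, 1, 0], [0, -4, 1], [0, 0, -4]] with A = PJP^{-1}, so e^{tA} = P e^{tJ} P^{-1}.

For a Jordan block J_k(λ), e^{tJ_k(λ)} = e^{λt} · (I + tN + t^2 N^2/2! + ... + t^{k-1} N^{k-1}/(k-1)!) where N is the nilpotent superdiagonal part.

Assembling the blocks and conjugating back gives the entries of e^{tA} as shown above.

e^{tA} = [[(-3*t^2 + 3*t + 1)*e^{-4*t}, 9*t*(2 - t)*e^{-4*t}/2, 3*t*(3*t - 4)*e^{-4*t}/2], [t*(-t - 1)*e^{-4*t}, (2 - 3*t^2)*e^{-4*t}/2, t*(3*t + 2)*e^{-4*t}/2], [t*(1 - 3*t)*e^{-4*t}, 3*t*(4 - 3*t)*e^{-4*t}/2, (9*t^2 - 6*t + 2)*e^{-4*t}/2]]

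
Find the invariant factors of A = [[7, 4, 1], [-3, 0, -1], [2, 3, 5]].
The Jordan structure of A has elementary divisors (x - 4)^3. Arranging the block sizes at each eigenvalue in decreasing order and taking row products gives the invariant factors.

Invariant factors (smallest first, each dividing the next): (x - 4)^3.

Check: the last factor (x - 4)^3 is the minimal polynomial, and the product (x - 4)^3 is the characteristic polynomial.

(x - 4)^3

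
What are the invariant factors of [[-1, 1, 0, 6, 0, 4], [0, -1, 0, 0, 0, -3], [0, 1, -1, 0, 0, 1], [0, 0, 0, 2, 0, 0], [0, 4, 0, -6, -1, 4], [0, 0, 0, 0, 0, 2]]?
The Jordan structure of A has elementary divisors (x + 1)^2, (x + 1), (x + 1), (x - 2), (x - 2). Arranging the block sizes at each eigenvalue in decreasing order and taking row products gives the invariant factors.

Invariant factors (smallest first, each dividing the next): x + 1, (x - 2)(x + 1), (x - 2)(x + 1)^2.

Check: the last factor (x - 2)(x + 1)^2 is the minimal polynomial, and the product (x - 2)^2(x + 1)^4 is the characteristic polynomial.

x + 1, (x - 2)(x + 1), (x - 2)(x + 1)^2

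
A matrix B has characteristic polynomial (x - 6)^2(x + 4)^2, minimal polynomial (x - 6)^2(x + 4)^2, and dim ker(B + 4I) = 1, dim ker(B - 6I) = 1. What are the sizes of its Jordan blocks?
λ = -4: algebraic multiplicity 2 (exponent in χ_B), largest block size 2 (exponent in m_B), 1 block (geometric multiplicity). This forces block sizes [2].
λ = 6: algebraic multiplicity 2 (exponent in χ_B), largest block size 2 (exponent in m_B), 1 block (geometric multiplicity). This forces block sizes [2].

Jordan blocks: (-4, 2), (6, 2)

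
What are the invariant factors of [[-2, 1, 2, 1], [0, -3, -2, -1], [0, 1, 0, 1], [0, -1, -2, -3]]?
x + 2, x + 2, (x + 2)^2

The Jordan structure of A has elementary divisors (x + 2)^2, (x + 2), (x + 2). Arranging the block sizes at each eigenvalue in decreasing order and taking row products gives the invariant factors.

Invariant factors (smallest first, each dividing the next): x + 2, x + 2, (x + 2)^2.

Check: the last factor (x + 2)^2 is the minimal polynomial, and the product (x + 2)^4 is the characteristic polynomial.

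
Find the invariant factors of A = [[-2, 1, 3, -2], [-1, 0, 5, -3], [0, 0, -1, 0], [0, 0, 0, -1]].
x + 1, (x + 1)^3

The Jordan structure of A has elementary divisors (x + 1)^3, (x + 1). Arranging the block sizes at each eigenvalue in decreasing order and taking row products gives the invariant factors.

Invariant factors (smallest first, each dividing the next): x + 1, (x + 1)^3.

Check: the last factor (x + 1)^3 is the minimal polynomial, and the product (x + 1)^4 is the characteristic polynomial.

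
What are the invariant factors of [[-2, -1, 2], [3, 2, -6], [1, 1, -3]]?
x + 1, (x + 1)^2

The Jordan structure of A has elementary divisors (x + 1)^2, (x + 1). Arranging the block sizes at each eigenvalue in decreasing order and taking row products gives the invariant factors.

Invariant factors (smallest first, each dividing the next): x + 1, (x + 1)^2.

Check: the last factor (x + 1)^2 is the minimal polynomial, and the product (x + 1)^3 is the characteristic polynomial.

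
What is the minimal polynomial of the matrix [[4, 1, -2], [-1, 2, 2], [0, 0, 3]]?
m_A(x) = (x - 3)^2

The characteristic polynomial factors as (x - 3)^3. The minimal polynomial is ∏(x - λ)^{k_λ} where k_λ is the size of the largest Jordan block at λ.

For λ = 3: rank(A - 3I) = 1, and the largest Jordan block has size 2 (the smallest k with rank((A - 3I)^k) = rank((A - 3I)^(k+1))).

So m_A(x) = (x - 3)^2.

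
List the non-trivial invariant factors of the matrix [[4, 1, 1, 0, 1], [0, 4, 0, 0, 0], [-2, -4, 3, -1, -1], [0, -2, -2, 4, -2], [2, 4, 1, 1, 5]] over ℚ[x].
x - 4, (x - 4)^2, (x - 4)^2

The Jordan structure of A has elementary divisors (x - 4)^2, (x - 4)^2, (x - 4). Arranging the block sizes at each eigenvalue in decreasing order and taking row products gives the invariant factors.

Invariant factors (smallest first, each dividing the next): x - 4, (x - 4)^2, (x - 4)^2.

Check: the last factor (x - 4)^2 is the minimal polynomial, and the product (x - 4)^5 is the characteristic polynomial.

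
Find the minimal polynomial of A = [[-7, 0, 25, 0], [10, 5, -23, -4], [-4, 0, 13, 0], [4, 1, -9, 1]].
The characteristic polynomial factors as (x - 3)^4. The minimal polynomial is ∏(x - λ)^{k_λ} where k_λ is the size of the largest Jordan block at λ.

For λ = 3: rank(A - 3I) = 2, and the largest Jordan block has size 3 (the smallest k with rank((A - 3I)^k) = rank((A - 3I)^(k+1))).

So m_A(x) = (x - 3)^3.

m_A(x) = (x - 3)^3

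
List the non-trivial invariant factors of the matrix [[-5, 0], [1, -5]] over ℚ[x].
The Jordan structure of A has elementary divisors (x + 5)^2. Arranging the block sizes at each eigenvalue in decreasing order and taking row products gives the invariant factors.

Invariant factors (smallest first, each dividing the next): (x + 5)^2.

Check: the last factor (x + 5)^2 is the minimal polynomial, and the product (x + 5)^2 is the characteristic polynomial.

(x + 5)^2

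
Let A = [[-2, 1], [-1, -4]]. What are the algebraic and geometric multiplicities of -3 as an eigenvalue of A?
The characteristic polynomial is (x + 3)^2, so the factor x + 3 appears with exponent 2: the algebraic multiplicity is 2.

rank(A + 3I) = 1, so the eigenspace has dimension 2 - 1 = 1: the geometric multiplicity is 1.

Since 1 < 2, A is not diagonalizable.

algebraic multiplicity 2, geometric multiplicity 1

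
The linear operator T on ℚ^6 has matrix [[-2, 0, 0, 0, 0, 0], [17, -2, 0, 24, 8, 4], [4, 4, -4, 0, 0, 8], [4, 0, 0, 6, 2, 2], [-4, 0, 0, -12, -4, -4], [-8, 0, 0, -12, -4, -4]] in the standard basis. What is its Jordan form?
J = [[-4, 0, 0, 0, 0, 0], [0, -2, 1, 0, 0, 0], [0, 0, -2, 0, 0, 0], [0, 0, 0, -2, 0, 0], [0, 0, 0, 0, 0, 0], [0, 0, 0, 0, 0, 0]]

The characteristic polynomial is det(xI - A) = x^2(x + 2)^3(x + 4), so the eigenvalues are -4 (algebraic multiplicity 1), -2 (algebraic multiplicity 3), 0 (algebraic multiplicity 2).

For λ = -4: algebraic multiplicity 1 gives one 1×1 block.

For λ = -2: rank(A + 2I) = 4, rank((A + 2I)^2) = 3. The eigenspace has dimension 6 - 4 = 2, so there are 2 Jordan blocks; the rank sequence gives block sizes [2, 1].

For λ = 0: rank(A) = 4. The eigenspace has dimension 6 - 4 = 2, so there are 2 Jordan blocks; the rank sequence gives block sizes [1, 1].

Assembling the blocks gives the Jordan form J above.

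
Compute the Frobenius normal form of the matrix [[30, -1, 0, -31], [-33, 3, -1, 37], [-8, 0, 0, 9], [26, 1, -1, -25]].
The invariant factors of A (the non-unit diagonal entries of the Smith normal form of xI - A over ℚ[x]) are (x^2 - 4x - 3)^2, each dividing the next. The characteristic polynomial is their product, (x^2 - 4x - 3)^2.

The rational canonical form is the block-diagonal matrix of companion matrices C(f_i):
R = [[0, 0, 0, -9], [1, 0, 0, -24], [0, 1, 0, -10], [0, 0, 1, 8]].

Note the characteristic polynomial does not split into linear factors over ℚ, so A has no Jordan form over ℚ; the rational canonical form exists over any field.

R = [[0, 0, 0, -9], [1, 0, 0, -24], [0, 1, 0, -10], [0, 0, 1, 8]]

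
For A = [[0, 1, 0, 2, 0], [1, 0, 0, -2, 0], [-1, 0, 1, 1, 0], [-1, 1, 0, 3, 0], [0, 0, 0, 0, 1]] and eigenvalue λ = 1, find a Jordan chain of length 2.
v_1 = [[0, 1, -2, 0, 0]]^T, v_2 = [[1, -1, 0, 1, 0]]^T

We seek v_1 ∈ ker((A - I)^2) \ ker(A - I), then set v_{i+1} = (A - I) v_i.

One such chain is v_1 = [[0, 1, -2, 0, 0]]^T, v_2 = [[1, -1, 0, 1, 0]]^T. Check: (A - I) v_2 = [[0, 0, 0, 0, 0]]^T = 0.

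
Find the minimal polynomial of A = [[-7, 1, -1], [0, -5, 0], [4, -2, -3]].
m_A(x) = (x + 5)^2

The characteristic polynomial factors as (x + 5)^3. The minimal polynomial is ∏(x - λ)^{k_λ} where k_λ is the size of the largest Jordan block at λ.

For λ = -5: rank(A + 5I) = 1, and the largest Jordan block has size 2 (the smallest k with rank((A + 5I)^k) = rank((A + 5I)^(k+1))).

So m_A(x) = (x + 5)^2.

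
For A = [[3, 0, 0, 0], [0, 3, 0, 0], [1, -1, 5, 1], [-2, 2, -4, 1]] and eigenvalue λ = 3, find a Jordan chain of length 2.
v_1 = [[0, 2, 1, -1]]^T, v_2 = [[0, 0, -1, 2]]^T

We seek v_1 ∈ ker((A - 3I)^2) \ ker(A - 3I), then set v_{i+1} = (A - 3I) v_i.

One such chain is v_1 = [[0, 2, 1, -1]]^T, v_2 = [[0, 0, -1, 2]]^T. Check: (A - 3I) v_2 = [[0, 0, 0, 0]]^T = 0.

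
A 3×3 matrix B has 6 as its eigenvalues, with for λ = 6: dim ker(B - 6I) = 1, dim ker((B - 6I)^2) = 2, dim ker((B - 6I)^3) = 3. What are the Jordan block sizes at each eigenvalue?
λ = 6: successive nullity increments [1, 1, 1] count blocks of size ≥ k; block sizes are [3].

Jordan blocks: (6, 3)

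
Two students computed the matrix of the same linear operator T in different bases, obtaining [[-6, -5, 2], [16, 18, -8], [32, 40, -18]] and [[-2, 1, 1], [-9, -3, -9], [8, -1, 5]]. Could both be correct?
trace(A) = -6 but trace(B) = 0. The trace is a similarity invariant, so A and B are not similar.

No.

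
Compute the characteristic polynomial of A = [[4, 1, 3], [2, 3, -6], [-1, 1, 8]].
χ_A(x) = (x - 5)^3

xI - A = [[x - 4, -1, -3], [-2, x - 3, 6], [1, -1, x - 8]].

Expanding det(xI - A) along the first row:
det(xI - A) = + (x - 4)·det([[x - 3, 6], [-1, x - 8]]) - (-1)·det([[-2, 6], [1, x - 8]]) + (-3)·det([[-2, x - 3], [1, -1]]).

Evaluating gives χ_A(x) = x^3 - 15x^2 + 75x - 125 = (x - 5)^3.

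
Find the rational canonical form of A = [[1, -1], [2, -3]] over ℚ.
R = [[0, 1], [1, -2]]

The invariant factors of A (the non-unit diagonal entries of the Smith normal form of xI - A over ℚ[x]) are x^2 + 2x - 1, each dividing the next. The characteristic polynomial is their product, x^2 + 2x - 1.

The rational canonical form is the block-diagonal matrix of companion matrices C(f_i):
R = [[0, 1], [1, -2]].

Note the characteristic polynomial does not split into linear factors over ℚ, so A has no Jordan form over ℚ; the rational canonical form exists over any field.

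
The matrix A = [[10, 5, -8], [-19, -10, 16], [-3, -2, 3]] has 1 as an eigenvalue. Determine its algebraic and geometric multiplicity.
algebraic multiplicity 3, geometric multiplicity 1

The characteristic polynomial is (x - 1)^3, so the factor x - 1 appears with exponent 3: the algebraic multiplicity is 3.

rank(A - I) = 2, so the eigenspace has dimension 3 - 2 = 1: the geometric multiplicity is 1.

Since 1 < 3, A is not diagonalizable.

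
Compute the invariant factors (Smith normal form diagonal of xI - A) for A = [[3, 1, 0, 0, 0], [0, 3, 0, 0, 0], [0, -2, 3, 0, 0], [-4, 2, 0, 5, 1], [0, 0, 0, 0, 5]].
The Jordan structure of A has elementary divisors (x - 3)^2, (x - 3), (x - 5)^2. Arranging the block sizes at each eigenvalue in decreasing order and taking row products gives the invariant factors.

Invariant factors (smallest first, each dividing the next): x - 3, (x - 5)^2(x - 3)^2.

Check: the last factor (x - 5)^2(x - 3)^2 is the minimal polynomial, and the product (x - 5)^2(x - 3)^3 is the characteristic polynomial.

x - 3, (x - 5)^2(x - 3)^2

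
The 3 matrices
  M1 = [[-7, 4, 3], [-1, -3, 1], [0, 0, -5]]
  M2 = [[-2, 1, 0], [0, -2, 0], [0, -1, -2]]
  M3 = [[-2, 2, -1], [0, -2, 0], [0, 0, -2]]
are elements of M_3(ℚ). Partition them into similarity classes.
Characteristic polynomials: χ_{M1} = (x + 5)^3, χ_{M2} = (x + 2)^3, χ_{M3} = (x + 2)^3.

{M1}: invariant factors (x + 5)^3.

{M2, M3}: invariant factors x + 2, (x + 2)^2.

Matrices are similar if and only if their invariant-factor lists agree; the partition into similarity classes is {M1}, {M2, M3}.

2 classes: {M1}, {M2, M3}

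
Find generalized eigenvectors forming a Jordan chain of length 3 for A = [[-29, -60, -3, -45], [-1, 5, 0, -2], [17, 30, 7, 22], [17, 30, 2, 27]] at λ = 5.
v_1 = [[-3, 1, 0, 1]]^T, v_2 = [[-3, 1, 1, 1]]^T, v_3 = [[-6, 1, 3, 3]]^T

We seek v_1 ∈ ker((A - 5I)^3) \ ker((A - 5I)^2), then set v_{i+1} = (A - 5I) v_i.

One such chain is v_1 = [[-3, 1, 0, 1]]^T, v_2 = [[-3, 1, 1, 1]]^T, v_3 = [[-6, 1, 3, 3]]^T. Check: (A - 5I) v_3 = [[0, 0, 0, 0]]^T = 0.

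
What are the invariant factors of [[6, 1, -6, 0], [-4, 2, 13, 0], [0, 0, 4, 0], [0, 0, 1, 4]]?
x - 4, (x - 4)^3

The Jordan structure of A has elementary divisors (x - 4)^3, (x - 4). Arranging the block sizes at each eigenvalue in decreasing order and taking row products gives the invariant factors.

Invariant factors (smallest first, each dividing the next): x - 4, (x - 4)^3.

Check: the last factor (x - 4)^3 is the minimal polynomial, and the product (x - 4)^4 is the characteristic polynomial.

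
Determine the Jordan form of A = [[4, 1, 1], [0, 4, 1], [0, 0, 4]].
J = [[4, 1, 0], [0, 4, 1], [0, 0, 4]]

The characteristic polynomial is det(xI - A) = (x - 4)^3, so the eigenvalues are 4 (algebraic multiplicity 3).

For λ = 4: rank(A - 4I) = 2, rank((A - 4I)^2) = 1, rank((A - 4I)^3) = 0. The eigenspace has dimension 3 - 2 = 1, so there is 1 Jordan block; the rank sequence gives block sizes [3].

Assembling the blocks gives the Jordan form J above.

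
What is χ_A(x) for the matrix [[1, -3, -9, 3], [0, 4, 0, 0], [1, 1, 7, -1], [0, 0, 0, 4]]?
xI - A = [[x - 1, 3, 9, -3], [0, x - 4, 0, 0], [-1, -1, x - 7, 1], [0, 0, 0, x - 4]].

Expanding det(xI - A) along the first row:
det(xI - A) = + (x - 1)·det([[x - 4, 0, 0], [-1, x - 7, 1], [0, 0, x - 4]]) - (3)·det([[0, 0, 0], [-1, x - 7, 1], [0, 0, x - 4]]) + (9)·det([[0, x - 4, 0], [-1, -1, 1], [0, 0, x - 4]]) - (-3)·det([[0, x - 4, 0], [-1, -1, x - 7], [0, 0, 0]]).

Evaluating gives χ_A(x) = x^4 - 16x^3 + 96x^2 - 256x + 256 = (x - 4)^4.

χ_A(x) = (x - 4)^4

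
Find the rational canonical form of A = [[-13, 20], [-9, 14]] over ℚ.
The invariant factors of A (the non-unit diagonal entries of the Smith normal form of xI - A over ℚ[x]) are (x - 2)(x + 1), each dividing the next. The characteristic polynomial is their product, (x - 2)(x + 1).

The rational canonical form is the block-diagonal matrix of companion matrices C(f_i):
R = [[0, 2], [1, 1]].

R = [[0, 2], [1, 1]]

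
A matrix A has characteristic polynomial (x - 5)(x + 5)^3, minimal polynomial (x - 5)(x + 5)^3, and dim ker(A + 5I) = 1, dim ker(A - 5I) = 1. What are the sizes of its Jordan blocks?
Jordan blocks: (-5, 3), (5, 1)

λ = -5: algebraic multiplicity 3 (exponent in χ_A), largest block size 3 (exponent in m_A), 1 block (geometric multiplicity). This forces block sizes [3].
λ = 5: algebraic multiplicity 1 (exponent in χ_A), largest block size 1 (exponent in m_A), 1 block (geometric multiplicity). This forces block sizes [1].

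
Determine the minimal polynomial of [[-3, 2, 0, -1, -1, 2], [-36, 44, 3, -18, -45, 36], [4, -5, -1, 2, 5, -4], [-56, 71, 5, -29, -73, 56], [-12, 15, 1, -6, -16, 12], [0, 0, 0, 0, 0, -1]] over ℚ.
m_A(x) = (x + 1)^3

The characteristic polynomial factors as (x + 1)^6. The minimal polynomial is ∏(x - λ)^{k_λ} where k_λ is the size of the largest Jordan block at λ.

For λ = -1: rank(A + I) = 3, and the largest Jordan block has size 3 (the smallest k with rank((A + I)^k) = rank((A + I)^(k+1))).

So m_A(x) = (x + 1)^3.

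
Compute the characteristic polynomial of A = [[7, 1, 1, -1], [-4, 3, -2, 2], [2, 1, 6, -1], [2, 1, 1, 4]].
xI - A = [[x - 7, -1, -1, 1], [4, x - 3, 2, -2], [-2, -1, x - 6, 1], [-2, -1, -1, x - 4]].

Expanding det(xI - A) along the first row:
det(xI - A) = + (x - 7)·det([[x - 3, 2, -2], [-1, x - 6, 1], [-1, -1, x - 4]]) - (-1)·det([[4, 2, -2], [-2, x - 6, 1], [-2, -1, x - 4]]) + (-1)·det([[4, x - 3, -2], [-2, -1, 1], [-2, -1, x - 4]]) - (1)·det([[4, x - 3, 2], [-2, -1, x - 6], [-2, -1, -1]]).

Evaluating gives χ_A(x) = x^4 - 20x^3 + 150x^2 - 500x + 625 = (x - 5)^4.

χ_A(x) = (x - 5)^4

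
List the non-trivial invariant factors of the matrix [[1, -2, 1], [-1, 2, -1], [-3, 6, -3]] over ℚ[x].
x, x^2

The Jordan structure of A has elementary divisors x^2, x. Arranging the block sizes at each eigenvalue in decreasing order and taking row products gives the invariant factors.

Invariant factors (smallest first, each dividing the next): x, x^2.

Check: the last factor x^2 is the minimal polynomial, and the product x^3 is the characteristic polynomial.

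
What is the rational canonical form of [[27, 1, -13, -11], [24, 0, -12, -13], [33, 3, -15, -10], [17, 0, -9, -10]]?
The invariant factors of A (the non-unit diagonal entries of the Smith normal form of xI - A over ℚ[x]) are (x^2 - x + 6)^2, each dividing the next. The characteristic polynomial is their product, (x^2 - x + 6)^2.

The rational canonical form is the block-diagonal matrix of companion matrices C(f_i):
R = [[0, 0, 0, -36], [1, 0, 0, 12], [0, 1, 0, -13], [0, 0, 1, 2]].

Note the characteristic polynomial does not split into linear factors over ℚ, so A has no Jordan form over ℚ; the rational canonical form exists over any field.

R = [[0, 0, 0, -36], [1, 0, 0, 12], [0, 1, 0, -13], [0, 0, 1, 2]]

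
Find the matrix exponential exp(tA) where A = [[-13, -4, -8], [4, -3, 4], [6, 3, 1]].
e^{tA} = [[(1 - 8*t)*e^{-5*t}, -4*t*e^{-5*t}, -8*t*e^{-5*t}], [4*t*e^{-5*t}, (2*t + 1)*e^{-5*t}, 4*t*e^{-5*t}], [6*t*e^{-5*t}, 3*t*e^{-5*t}, (6*t + 1)*e^{-5*t}]]

A has Jordan form J = [[-5, 1, 0], [0, -5, 0], [0, 0, -5]] with A = PJP^{-1}, so e^{tA} = P e^{tJ} P^{-1}.

For a Jordan block J_k(λ), e^{tJ_k(λ)} = e^{λt} · (I + tN + t^2 N^2/2! + ... + t^{k-1} N^{k-1}/(k-1)!) where N is the nilpotent superdiagonal part.

Assembling the blocks and conjugating back gives the entries of e^{tA} as shown above.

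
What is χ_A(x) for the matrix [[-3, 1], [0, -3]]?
xI - A = [[x + 3, -1], [0, x + 3]].

Expanding det(xI - A) along the first row:
det(xI - A) = + (x + 3)·det([[x + 3]]) - (-1)·det([[0]]).

Evaluating gives χ_A(x) = x^2 + 6x + 9 = (x + 3)^2.

χ_A(x) = (x + 3)^2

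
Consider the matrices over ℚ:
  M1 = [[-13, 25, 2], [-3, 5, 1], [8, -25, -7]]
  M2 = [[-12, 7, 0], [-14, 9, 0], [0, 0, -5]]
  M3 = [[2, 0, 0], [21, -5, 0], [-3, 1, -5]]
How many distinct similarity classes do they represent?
Characteristic polynomials: χ_{M1} = (x + 5)^3, χ_{M2} = (x - 2)(x + 5)^2, χ_{M3} = (x - 2)(x + 5)^2.

{M1}: invariant factors (x + 5)^3.

{M2}: invariant factors x + 5, (x - 2)(x + 5).

{M3}: invariant factors (x - 2)(x + 5)^2.

Matrices are similar if and only if their invariant-factor lists agree; the partition into similarity classes is {M1}, {M2}, {M3}.

3 classes: {M1}, {M2}, {M3}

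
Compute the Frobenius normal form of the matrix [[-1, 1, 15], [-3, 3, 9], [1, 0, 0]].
The invariant factors of A (the non-unit diagonal entries of the Smith normal form of xI - A over ℚ[x]) are (x - 3)^2(x + 4), each dividing the next. The characteristic polynomial is their product, (x - 3)^2(x + 4).

The rational canonical form is the block-diagonal matrix of companion matrices C(f_i):
R = [[0, 0, -36], [1, 0, 15], [0, 1, 2]].

R = [[0, 0, -36], [1, 0, 15], [0, 1, 2]]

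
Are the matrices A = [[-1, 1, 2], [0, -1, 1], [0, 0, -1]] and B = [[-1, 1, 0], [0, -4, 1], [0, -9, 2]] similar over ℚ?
Yes.

Two matrices over a field are similar if and only if they have the same invariant factors.

Both A and B have characteristic polynomial (x + 1)^3 and minimal polynomial (x + 1)^3. Computing further, both have invariant factors (x + 1)^3. Hence A and B are similar.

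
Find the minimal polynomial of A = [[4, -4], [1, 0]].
The characteristic polynomial factors as (x - 2)^2. The minimal polynomial is ∏(x - λ)^{k_λ} where k_λ is the size of the largest Jordan block at λ.

For λ = 2: rank(A - 2I) = 1, and the largest Jordan block has size 2 (the smallest k with rank((A - 2I)^k) = rank((A - 2I)^(k+1))).

So m_A(x) = (x - 2)^2.

m_A(x) = (x - 2)^2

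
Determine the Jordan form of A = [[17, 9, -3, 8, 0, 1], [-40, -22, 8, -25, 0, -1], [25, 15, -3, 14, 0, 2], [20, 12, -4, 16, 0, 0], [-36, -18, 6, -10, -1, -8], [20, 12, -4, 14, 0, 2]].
The characteristic polynomial is det(xI - A) = (x - 2)^5(x + 1), so the eigenvalues are -1 (algebraic multiplicity 1), 2 (algebraic multiplicity 5).

For λ = -1: algebraic multiplicity 1 gives one 1×1 block.

For λ = 2: rank(A - 2I) = 4, rank((A - 2I)^2) = 2, rank((A - 2I)^3) = 1. The eigenspace has dimension 6 - 4 = 2, so there are 2 Jordan blocks; the rank sequence gives block sizes [3, 2].

Assembling the blocks gives the Jordan form J above.

J = [[-1, 0, 0, 0, 0, 0], [0, 2, 1, 0, 0, 0], [0, 0, 2, 1, 0, 0], [0, 0, 0, 2, 0, 0], [0, 0, 0, 0, 2, 1], [0, 0, 0, 0, 0, 2]]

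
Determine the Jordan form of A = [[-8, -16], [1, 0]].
The characteristic polynomial is det(xI - A) = (x + 4)^2, so the eigenvalues are -4 (algebraic multiplicity 2).

For λ = -4: rank(A + 4I) = 1, rank((A + 4I)^2) = 0. The eigenspace has dimension 2 - 1 = 1, so there is 1 Jordan block; the rank sequence gives block sizes [2].

Assembling the blocks gives the Jordan form J above.

J = [[-4, 1], [0, -4]]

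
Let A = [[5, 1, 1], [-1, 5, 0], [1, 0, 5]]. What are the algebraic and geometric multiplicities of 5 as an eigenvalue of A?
The characteristic polynomial is (x - 5)^3, so the factor x - 5 appears with exponent 3: the algebraic multiplicity is 3.

rank(A - 5I) = 2, so the eigenspace has dimension 3 - 2 = 1: the geometric multiplicity is 1.

Since 1 < 3, A is not diagonalizable.

algebraic multiplicity 3, geometric multiplicity 1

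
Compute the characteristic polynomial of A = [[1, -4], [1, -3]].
χ_A(x) = (x + 1)^2

xI - A = [[x - 1, 4], [-1, x + 3]].

Expanding det(xI - A) along the first row:
det(xI - A) = + (x - 1)·det([[x + 3]]) - (4)·det([[-1]]).

Evaluating gives χ_A(x) = x^2 + 2x + 1 = (x + 1)^2.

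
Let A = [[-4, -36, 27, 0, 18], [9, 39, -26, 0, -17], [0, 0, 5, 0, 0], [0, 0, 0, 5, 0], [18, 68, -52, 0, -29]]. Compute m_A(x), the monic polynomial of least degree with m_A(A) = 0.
The characteristic polynomial factors as (x - 5)^4(x + 4). The minimal polynomial is ∏(x - λ)^{k_λ} where k_λ is the size of the largest Jordan block at λ.

For λ = -4: rank(A + 4I) = 4, and the largest Jordan block has size 1 (the smallest k with rank((A + 4I)^k) = rank((A + 4I)^(k+1))).
For λ = 5: rank(A - 5I) = 2, and the largest Jordan block has size 2 (the smallest k with rank((A - 5I)^k) = rank((A - 5I)^(k+1))).

So m_A(x) = (x - 5)^2(x + 4).

m_A(x) = (x - 5)^2(x + 4)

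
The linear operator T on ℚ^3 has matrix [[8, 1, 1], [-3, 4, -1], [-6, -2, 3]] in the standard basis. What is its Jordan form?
The characteristic polynomial is det(xI - A) = (x - 5)^3, so the eigenvalues are 5 (algebraic multiplicity 3).

For λ = 5: rank(A - 5I) = 1, rank((A - 5I)^2) = 0. The eigenspace has dimension 3 - 1 = 2, so there are 2 Jordan blocks; the rank sequence gives block sizes [2, 1].

Assembling the blocks gives the Jordan form J above.

J = [[5, 1, 0], [0, 5, 0], [0, 0, 5]]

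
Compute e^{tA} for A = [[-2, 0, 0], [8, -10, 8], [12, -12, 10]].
e^{tA} = [[e^{-2*t}, 0, 0], [4*sinh(2*t), (3 - 2*e^{4*t})*e^{-2*t}, 4*sinh(2*t)], [6*sinh(2*t), -6*sinh(2*t), (3*e^{4*t} - 2)*e^{-2*t}]]

A has Jordan form J = [[-2, 0, 0], [0, -2, 0], [0, 0, 2]] with A = PJP^{-1}, so e^{tA} = P e^{tJ} P^{-1}.

For a Jordan block J_k(λ), e^{tJ_k(λ)} = e^{λt} · (I + tN + t^2 N^2/2! + ... + t^{k-1} N^{k-1}/(k-1)!) where N is the nilpotent superdiagonal part.

Assembling the blocks and conjugating back gives the entries of e^{tA} as shown above.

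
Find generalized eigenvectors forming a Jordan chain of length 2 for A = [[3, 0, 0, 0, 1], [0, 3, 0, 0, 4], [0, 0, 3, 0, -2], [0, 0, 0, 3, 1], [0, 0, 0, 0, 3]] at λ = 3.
v_1 = [[0, 0, 0, 0, 1]]^T, v_2 = [[1, 4, -2, 1, 0]]^T

We seek v_1 ∈ ker((A - 3I)^2) \ ker(A - 3I), then set v_{i+1} = (A - 3I) v_i.

One such chain is v_1 = [[0, 0, 0, 0, 1]]^T, v_2 = [[1, 4, -2, 1, 0]]^T. Check: (A - 3I) v_2 = [[0, 0, 0, 0, 0]]^T = 0.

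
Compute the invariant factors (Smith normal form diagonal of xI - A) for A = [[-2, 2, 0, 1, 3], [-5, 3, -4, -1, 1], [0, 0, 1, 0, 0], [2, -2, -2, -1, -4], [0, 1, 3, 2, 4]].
x - 1, x - 1, (x - 1)^3

The Jordan structure of A has elementary divisors (x - 1)^3, (x - 1), (x - 1). Arranging the block sizes at each eigenvalue in decreasing order and taking row products gives the invariant factors.

Invariant factors (smallest first, each dividing the next): x - 1, x - 1, (x - 1)^3.

Check: the last factor (x - 1)^3 is the minimal polynomial, and the product (x - 1)^5 is the characteristic polynomial.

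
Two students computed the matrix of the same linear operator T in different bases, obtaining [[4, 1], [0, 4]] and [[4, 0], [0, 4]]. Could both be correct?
Both have characteristic polynomial (x - 4)^2, but the minimal polynomial of A is (x - 4)^2 while the minimal polynomial of B is x - 4. The minimal polynomial is a similarity invariant, so A and B are not similar.

No.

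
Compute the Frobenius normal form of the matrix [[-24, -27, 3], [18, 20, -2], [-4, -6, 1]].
R = [[0, 0, -6], [1, 0, -2], [0, 1, -3]]

The invariant factors of A (the non-unit diagonal entries of the Smith normal form of xI - A over ℚ[x]) are (x + 3)(x^2 + 2), each dividing the next. The characteristic polynomial is their product, (x + 3)(x^2 + 2).

The rational canonical form is the block-diagonal matrix of companion matrices C(f_i):
R = [[0, 0, -6], [1, 0, -2], [0, 1, -3]].

Note the characteristic polynomial does not split into linear factors over ℚ, so A has no Jordan form over ℚ; the rational canonical form exists over any field.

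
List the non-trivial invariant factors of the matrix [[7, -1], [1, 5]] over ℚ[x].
(x - 6)^2

The Jordan structure of A has elementary divisors (x - 6)^2. Arranging the block sizes at each eigenvalue in decreasing order and taking row products gives the invariant factors.

Invariant factors (smallest first, each dividing the next): (x - 6)^2.

Check: the last factor (x - 6)^2 is the minimal polynomial, and the product (x - 6)^2 is the characteristic polynomial.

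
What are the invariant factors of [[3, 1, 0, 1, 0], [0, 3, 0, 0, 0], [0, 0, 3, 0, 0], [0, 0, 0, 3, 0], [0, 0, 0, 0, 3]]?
x - 3, x - 3, x - 3, (x - 3)^2

The Jordan structure of A has elementary divisors (x - 3)^2, (x - 3), (x - 3), (x - 3). Arranging the block sizes at each eigenvalue in decreasing order and taking row products gives the invariant factors.

Invariant factors (smallest first, each dividing the next): x - 3, x - 3, x - 3, (x - 3)^2.

Check: the last factor (x - 3)^2 is the minimal polynomial, and the product (x - 3)^5 is the characteristic polynomial.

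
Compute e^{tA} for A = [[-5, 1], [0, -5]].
A has Jordan form J = [[-5, 1], [0, -5]] with A = PJP^{-1}, so e^{tA} = P e^{tJ} P^{-1}.

For a Jordan block J_k(λ), e^{tJ_k(λ)} = e^{λt} · (I + tN + t^2 N^2/2! + ... + t^{k-1} N^{k-1}/(k-1)!) where N is the nilpotent superdiagonal part.

Assembling the blocks and conjugating back gives the entries of e^{tA} as shown above.

e^{tA} = [[e^{-5*t}, t*e^{-5*t}], [0, e^{-5*t}]]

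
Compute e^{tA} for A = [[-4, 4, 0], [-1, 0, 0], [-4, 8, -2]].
A has Jordan form J = [[-2, 1, 0], [0, -2, 0], [0, 0, -2]] with A = PJP^{-1}, so e^{tA} = P e^{tJ} P^{-1}.

For a Jordan block J_k(λ), e^{tJ_k(λ)} = e^{λt} · (I + tN + t^2 N^2/2! + ... + t^{k-1} N^{k-1}/(k-1)!) where N is the nilpotent superdiagonal part.

Assembling the blocks and conjugating back gives the entries of e^{tA} as shown above.

e^{tA} = [[(1 - 2*t)*e^{-2*t}, 4*t*e^{-2*t}, 0], [-t*e^{-2*t}, (2*t + 1)*e^{-2*t}, 0], [-4*t*e^{-2*t}, 8*t*e^{-2*t}, e^{-2*t}]]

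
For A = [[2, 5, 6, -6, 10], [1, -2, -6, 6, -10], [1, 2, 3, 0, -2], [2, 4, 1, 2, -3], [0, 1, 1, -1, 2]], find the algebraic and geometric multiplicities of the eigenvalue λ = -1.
algebraic multiplicity 2, geometric multiplicity 1

The characteristic polynomial is (x - 3)^3(x + 1)^2, so the factor x + 1 appears with exponent 2: the algebraic multiplicity is 2.

rank(A + I) = 4, so the eigenspace has dimension 5 - 4 = 1: the geometric multiplicity is 1.

Since 1 < 2, A is not diagonalizable.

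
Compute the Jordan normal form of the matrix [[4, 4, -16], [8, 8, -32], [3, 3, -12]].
The characteristic polynomial is det(xI - A) = x^3, so the eigenvalues are 0 (algebraic multiplicity 3).

For λ = 0: rank(A) = 1, rank(A^2) = 0. The eigenspace has dimension 3 - 1 = 2, so there are 2 Jordan blocks; the rank sequence gives block sizes [2, 1].

Assembling the blocks gives the Jordan form J above.

J = [[0, 1, 0], [0, 0, 0], [0, 0, 0]]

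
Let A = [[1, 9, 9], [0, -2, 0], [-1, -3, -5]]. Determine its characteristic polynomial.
χ_A(x) = (x + 2)^3

xI - A = [[x - 1, -9, -9], [0, x + 2, 0], [1, 3, x + 5]].

Expanding det(xI - A) along the first row:
det(xI - A) = + (x - 1)·det([[x + 2, 0], [3, x + 5]]) - (-9)·det([[0, 0], [1, x + 5]]) + (-9)·det([[0, x + 2], [1, 3]]).

Evaluating gives χ_A(x) = x^3 + 6x^2 + 12x + 8 = (x + 2)^3.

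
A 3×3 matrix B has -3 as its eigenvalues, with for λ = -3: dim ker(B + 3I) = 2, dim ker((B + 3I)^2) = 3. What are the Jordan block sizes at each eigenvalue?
Jordan blocks: (-3, 2), (-3, 1)

λ = -3: successive nullity increments [2, 1] count blocks of size ≥ k; block sizes are [2, 1].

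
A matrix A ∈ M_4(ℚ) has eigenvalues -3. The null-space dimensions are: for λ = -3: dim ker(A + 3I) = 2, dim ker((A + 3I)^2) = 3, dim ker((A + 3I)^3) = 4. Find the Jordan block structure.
Jordan blocks: (-3, 3), (-3, 1)

λ = -3: successive nullity increments [2, 1, 1] count blocks of size ≥ k; block sizes are [3, 1].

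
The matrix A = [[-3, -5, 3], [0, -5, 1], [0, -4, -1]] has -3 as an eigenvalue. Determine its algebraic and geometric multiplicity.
algebraic multiplicity 3, geometric multiplicity 1

The characteristic polynomial is (x + 3)^3, so the factor x + 3 appears with exponent 3: the algebraic multiplicity is 3.

rank(A + 3I) = 2, so the eigenspace has dimension 3 - 2 = 1: the geometric multiplicity is 1.

Since 1 < 3, A is not diagonalizable.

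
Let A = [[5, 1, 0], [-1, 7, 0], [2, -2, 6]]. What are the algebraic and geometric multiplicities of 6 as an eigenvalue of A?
algebraic multiplicity 3, geometric multiplicity 2

The characteristic polynomial is (x - 6)^3, so the factor x - 6 appears with exponent 3: the algebraic multiplicity is 3.

rank(A - 6I) = 1, so the eigenspace has dimension 3 - 1 = 2: the geometric multiplicity is 2.

Since 2 < 3, A is not diagonalizable.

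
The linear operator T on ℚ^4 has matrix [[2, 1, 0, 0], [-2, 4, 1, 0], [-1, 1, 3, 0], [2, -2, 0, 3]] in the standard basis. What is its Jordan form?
The characteristic polynomial is det(xI - A) = (x - 3)^4, so the eigenvalues are 3 (algebraic multiplicity 4).

For λ = 3: rank(A - 3I) = 2, rank((A - 3I)^2) = 1, rank((A - 3I)^3) = 0. The eigenspace has dimension 4 - 2 = 2, so there are 2 Jordan blocks; the rank sequence gives block sizes [3, 1].

Assembling the blocks gives the Jordan form J above.

J = [[3, 1, 0, 0], [0, 3, 1, 0], [0, 0, 3, 0], [0, 0, 0, 3]]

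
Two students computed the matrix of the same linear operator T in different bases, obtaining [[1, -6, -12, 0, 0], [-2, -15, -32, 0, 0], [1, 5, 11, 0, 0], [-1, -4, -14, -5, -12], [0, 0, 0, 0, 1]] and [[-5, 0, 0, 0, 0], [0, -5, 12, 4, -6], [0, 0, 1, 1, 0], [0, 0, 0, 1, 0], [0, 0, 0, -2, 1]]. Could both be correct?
Both have characteristic polynomial (x - 1)^3(x + 5)^2, but the minimal polynomial of A is (x - 1)^2(x + 5)^2 while the minimal polynomial of B is (x - 1)^2(x + 5). The minimal polynomial is a similarity invariant, so A and B are not similar.

No.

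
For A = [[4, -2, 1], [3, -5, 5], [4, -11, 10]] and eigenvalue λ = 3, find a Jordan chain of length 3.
We seek v_1 ∈ ker((A - 3I)^3) \ ker((A - 3I)^2), then set v_{i+1} = (A - 3I) v_i.

One such chain is v_1 = [[0, 1, 1]]^T, v_2 = [[-1, -3, -4]]^T, v_3 = [[1, 1, 1]]^T. Check: (A - 3I) v_3 = [[0, 0, 0]]^T = 0.

v_1 = [[0, 1, 1]]^T, v_2 = [[-1, -3, -4]]^T, v_3 = [[1, 1, 1]]^T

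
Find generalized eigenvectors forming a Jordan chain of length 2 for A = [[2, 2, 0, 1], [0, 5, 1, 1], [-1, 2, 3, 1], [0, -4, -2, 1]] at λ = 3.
v_1 = [[0, 0, 1, 0]]^T, v_2 = [[0, 1, 0, -2]]^T

We seek v_1 ∈ ker((A - 3I)^2) \ ker(A - 3I), then set v_{i+1} = (A - 3I) v_i.

One such chain is v_1 = [[0, 0, 1, 0]]^T, v_2 = [[0, 1, 0, -2]]^T. Check: (A - 3I) v_2 = [[0, 0, 0, 0]]^T = 0.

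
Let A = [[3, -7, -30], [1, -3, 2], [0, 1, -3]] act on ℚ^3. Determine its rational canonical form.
The invariant factors of A (the non-unit diagonal entries of the Smith normal form of xI - A over ℚ[x]) are (x + 5)(x^2 - 2x + 6), each dividing the next. The characteristic polynomial is their product, (x + 5)(x^2 - 2x + 6).

The rational canonical form is the block-diagonal matrix of companion matrices C(f_i):
R = [[0, 0, -30], [1, 0, 4], [0, 1, -3]].

Note the characteristic polynomial does not split into linear factors over ℚ, so A has no Jordan form over ℚ; the rational canonical form exists over any field.

R = [[0, 0, -30], [1, 0, 4], [0, 1, -3]]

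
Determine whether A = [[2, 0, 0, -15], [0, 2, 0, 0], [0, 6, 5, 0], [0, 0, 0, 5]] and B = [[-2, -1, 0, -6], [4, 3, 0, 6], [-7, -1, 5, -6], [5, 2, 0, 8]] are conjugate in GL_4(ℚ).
No.

Both have characteristic polynomial (x - 5)^2(x - 2)^2, but the minimal polynomial of A is (x - 5)(x - 2) while the minimal polynomial of B is (x - 5)(x - 2)^2. The minimal polynomial is a similarity invariant, so A and B are not similar.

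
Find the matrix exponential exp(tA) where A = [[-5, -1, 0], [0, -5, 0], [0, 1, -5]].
e^{tA} = [[e^{-5*t}, -t*e^{-5*t}, 0], [0, e^{-5*t}, 0], [0, t*e^{-5*t}, e^{-5*t}]]

A has Jordan form J = [[-5, 1, 0], [0, -5, 0], [0, 0, -5]] with A = PJP^{-1}, so e^{tA} = P e^{tJ} P^{-1}.

For a Jordan block J_k(λ), e^{tJ_k(λ)} = e^{λt} · (I + tN + t^2 N^2/2! + ... + t^{k-1} N^{k-1}/(k-1)!) where N is the nilpotent superdiagonal part.

Assembling the blocks and conjugating back gives the entries of e^{tA} as shown above.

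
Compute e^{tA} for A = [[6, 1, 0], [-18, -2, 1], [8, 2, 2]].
A has Jordan form J = [[2, 1, 0], [0, 2, 1], [0, 0, 2]] with A = PJP^{-1}, so e^{tA} = P e^{tJ} P^{-1}.

For a Jordan block J_k(λ), e^{tJ_k(λ)} = e^{λt} · (I + tN + t^2 N^2/2! + ... + t^{k-1} N^{k-1}/(k-1)!) where N is the nilpotent superdiagonal part.

Assembling the blocks and conjugating back gives the entries of e^{tA} as shown above.

e^{tA} = [[(-t^2 + 4*t + 1)*e^{2*t}, t*e^{2*t}, t^2*e^{2*t}/2], [2*t*(2*t - 9)*e^{2*t}, (1 - 4*t)*e^{2*t}, t*(1 - 2*t)*e^{2*t}], [2*t*(4 - t)*e^{2*t}, 2*t*e^{2*t}, (t^2 + 1)*e^{2*t}]]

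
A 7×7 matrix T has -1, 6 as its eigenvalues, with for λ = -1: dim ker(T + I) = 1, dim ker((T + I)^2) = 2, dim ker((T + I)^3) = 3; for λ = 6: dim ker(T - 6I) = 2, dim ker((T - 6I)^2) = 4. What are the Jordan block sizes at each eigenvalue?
Jordan blocks: (-1, 3), (6, 2), (6, 2)

λ = -1: successive nullity increments [1, 1, 1] count blocks of size ≥ k; block sizes are [3].
λ = 6: successive nullity increments [2, 2] count blocks of size ≥ k; block sizes are [2, 2].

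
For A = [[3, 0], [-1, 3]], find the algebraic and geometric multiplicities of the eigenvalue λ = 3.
algebraic multiplicity 2, geometric multiplicity 1

The characteristic polynomial is (x - 3)^2, so the factor x - 3 appears with exponent 2: the algebraic multiplicity is 2.

rank(A - 3I) = 1, so the eigenspace has dimension 2 - 1 = 1: the geometric multiplicity is 1.

Since 1 < 2, A is not diagonalizable.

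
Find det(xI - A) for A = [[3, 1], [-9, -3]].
xI - A = [[x - 3, -1], [9, x + 3]].

Expanding det(xI - A) along the first row:
det(xI - A) = + (x - 3)·det([[x + 3]]) - (-1)·det([[9]]).

Evaluating gives χ_A(x) = x^2.

χ_A(x) = x^2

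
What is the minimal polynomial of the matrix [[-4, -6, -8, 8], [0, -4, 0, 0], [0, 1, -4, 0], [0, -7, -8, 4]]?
The characteristic polynomial factors as (x - 4)(x + 4)^3. The minimal polynomial is ∏(x - λ)^{k_λ} where k_λ is the size of the largest Jordan block at λ.

For λ = -4: rank(A + 4I) = 2, and the largest Jordan block has size 2 (the smallest k with rank((A + 4I)^k) = rank((A + 4I)^(k+1))).
For λ = 4: rank(A - 4I) = 3, and the largest Jordan block has size 1 (the smallest k with rank((A - 4I)^k) = rank((A - 4I)^(k+1))).

So m_A(x) = (x - 4)(x + 4)^2.

m_A(x) = (x - 4)(x + 4)^2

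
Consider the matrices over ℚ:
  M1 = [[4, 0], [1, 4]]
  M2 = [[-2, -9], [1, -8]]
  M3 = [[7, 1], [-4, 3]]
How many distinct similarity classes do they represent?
3 classes: {M1}, {M2}, {M3}

Characteristic polynomials: χ_{M1} = (x - 4)^2, χ_{M2} = (x + 5)^2, χ_{M3} = (x - 5)^2.

{M1}: invariant factors (x - 4)^2.

{M2}: invariant factors (x + 5)^2.

{M3}: invariant factors (x - 5)^2.

Matrices are similar if and only if their invariant-factor lists agree; the partition into similarity classes is {M1}, {M2}, {M3}.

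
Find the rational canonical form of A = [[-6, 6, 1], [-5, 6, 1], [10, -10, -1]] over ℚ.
R = [[0, 0, -4], [1, 0, 6], [0, 1, -1]]

The invariant factors of A (the non-unit diagonal entries of the Smith normal form of xI - A over ℚ[x]) are (x - 1)(x^2 + 2x - 4), each dividing the next. The characteristic polynomial is their product, (x - 1)(x^2 + 2x - 4).

The rational canonical form is the block-diagonal matrix of companion matrices C(f_i):
R = [[0, 0, -4], [1, 0, 6], [0, 1, -1]].

Note the characteristic polynomial does not split into linear factors over ℚ, so A has no Jordan form over ℚ; the rational canonical form exists over any field.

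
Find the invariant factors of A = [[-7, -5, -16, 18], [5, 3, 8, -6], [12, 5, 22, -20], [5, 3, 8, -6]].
x(x - 4)^3

The Jordan structure of A has elementary divisors x, (x - 4)^3. Arranging the block sizes at each eigenvalue in decreasing order and taking row products gives the invariant factors.

Invariant factors (smallest first, each dividing the next): x(x - 4)^3.

Check: the last factor x(x - 4)^3 is the minimal polynomial, and the product x(x - 4)^3 is the characteristic polynomial.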